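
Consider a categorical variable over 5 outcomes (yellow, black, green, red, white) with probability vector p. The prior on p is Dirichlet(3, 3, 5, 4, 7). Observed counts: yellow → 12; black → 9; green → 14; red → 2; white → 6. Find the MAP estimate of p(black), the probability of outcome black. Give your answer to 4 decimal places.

The posterior is Dirichlet(αᵢ + nᵢ) = Dirichlet(15, 12, 19, 6, 13).
For a Dirichlet(a₁,…,a_K) with all aᵢ > 1, the mode has j-th component (aⱼ − 1)/(Σaᵢ − K).
Here Σaᵢ = 65 and K = 5, so p(black) = (12 − 1)/(65 − 5) = 11/60 ≈ 0.1833.

MAP estimate of p(black) = 0.1833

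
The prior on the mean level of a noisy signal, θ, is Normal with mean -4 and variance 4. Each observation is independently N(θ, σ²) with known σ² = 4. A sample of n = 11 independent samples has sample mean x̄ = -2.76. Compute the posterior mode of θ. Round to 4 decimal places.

θ̂_MAP = -2.8633

n = 11, x̄ = -2.76.
For a Normal prior and Normal likelihood with known variance, the posterior is Normal; its mode equals its mean, the precision-weighted average.
Prior precision 1/σ₀² = 1/4 = 0.25; data precision n/σ² = 11/4 = 2.75.
θ̂ = (0.25·(-4) + 2.75·(-2.76)) / (0.25 + 2.75) = (-8.59)/3 = -859/300 ≈ -2.8633.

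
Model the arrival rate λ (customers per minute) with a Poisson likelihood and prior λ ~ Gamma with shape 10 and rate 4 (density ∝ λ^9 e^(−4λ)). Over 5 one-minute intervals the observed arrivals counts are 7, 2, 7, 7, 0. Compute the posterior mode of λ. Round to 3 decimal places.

λ̂_MAP = 3.556

Σxᵢ = 7+2+7+7+0 = 23, with n = 5.
Posterior ∝ λ^9e^(−4λ) · λ^23e^(−5λ) = λ^32e^(−9λ), i.e. Gamma(shape=33, rate=9).
The mode of a Gamma(a, b) with a ≥ 1 (shape–rate) is (a−1)/b = 32/9 ≈ 3.556.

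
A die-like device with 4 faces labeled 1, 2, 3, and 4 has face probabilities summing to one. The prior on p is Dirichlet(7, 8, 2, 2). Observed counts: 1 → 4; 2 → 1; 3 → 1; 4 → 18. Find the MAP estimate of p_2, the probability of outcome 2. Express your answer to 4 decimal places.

The posterior is Dirichlet(αᵢ + nᵢ) = Dirichlet(11, 9, 3, 20).
For a Dirichlet(a₁,…,a_K) with all aᵢ > 1, the mode has j-th component (aⱼ − 1)/(Σaᵢ − K).
Here Σaᵢ = 43 and K = 4, so p_2 = (9 − 1)/(43 − 4) = 8/39 ≈ 0.2051.

MAP estimate: 0.2051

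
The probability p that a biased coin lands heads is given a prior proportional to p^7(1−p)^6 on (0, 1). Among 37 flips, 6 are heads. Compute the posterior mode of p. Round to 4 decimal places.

p̂_MAP = 0.2600

The prior density ∝ p^7(1−p)^6 is the kernel of Beta(8, 7).
Data: 6 successes in 37 trials. The binomial likelihood contributes p^6(1−p)^31, so the posterior is Beta(8+6, 7+31) = Beta(14, 38).
For Beta(a, b) with a, b > 1 the mode is (a−1)/(a+b−2) = 13/50 ≈ 0.2600.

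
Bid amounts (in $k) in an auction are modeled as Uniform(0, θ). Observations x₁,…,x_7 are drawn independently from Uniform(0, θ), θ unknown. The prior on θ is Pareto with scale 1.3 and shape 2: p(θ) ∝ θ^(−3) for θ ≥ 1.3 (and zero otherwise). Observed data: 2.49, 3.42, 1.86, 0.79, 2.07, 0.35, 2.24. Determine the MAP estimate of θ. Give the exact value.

The Uniform(0, θ) likelihood is θ^(−n) for θ ≥ max(xᵢ), zero otherwise. Here max(xᵢ) = 3.42.
Posterior ∝ θ^(−3) · θ^(−7) = θ^(−10) on θ ≥ max(1.3, 3.42) = 3.42.
This density is strictly decreasing in θ, so the posterior mode lies at the lower boundary of the support.

θ̂_MAP = 3.42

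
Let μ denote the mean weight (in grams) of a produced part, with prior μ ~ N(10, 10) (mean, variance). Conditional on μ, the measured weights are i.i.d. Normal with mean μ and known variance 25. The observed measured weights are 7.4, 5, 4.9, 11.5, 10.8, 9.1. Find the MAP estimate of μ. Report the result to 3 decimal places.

μ̂_MAP = 8.671

n = 6; x̄ = (7.4 + 5 + 4.9 + 11.5 + 10.8 + 9.1)/6 = 48.7/6 = 487/60 ≈ 8.1167.
For a Normal prior and Normal likelihood with known variance, the posterior is Normal; its mode equals its mean, the precision-weighted average.
Prior precision 1/σ₀² = 1/10 = 0.1; data precision n/σ² = 6/25 = 0.24.
μ̂ = (0.1·10 + 0.24·(487/60)) / (0.1 + 0.24) = 2.948/0.34 = 737/85 ≈ 8.671.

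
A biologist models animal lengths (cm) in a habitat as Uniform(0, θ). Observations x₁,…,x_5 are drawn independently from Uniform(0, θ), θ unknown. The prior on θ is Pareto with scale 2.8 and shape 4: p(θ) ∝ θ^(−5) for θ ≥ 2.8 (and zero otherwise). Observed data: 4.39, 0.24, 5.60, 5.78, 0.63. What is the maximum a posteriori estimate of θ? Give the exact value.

θ̂_MAP = 5.78

The Uniform(0, θ) likelihood is θ^(−n) for θ ≥ max(xᵢ), zero otherwise. Here max(xᵢ) = 5.78.
Posterior ∝ θ^(−5) · θ^(−5) = θ^(−10) on θ ≥ max(2.8, 5.78) = 5.78.
This density is strictly decreasing in θ, so the posterior mode lies at the lower boundary of the support.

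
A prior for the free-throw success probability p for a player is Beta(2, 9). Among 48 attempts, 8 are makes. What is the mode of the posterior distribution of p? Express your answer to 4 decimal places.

Prior: Beta(2, 9).
Data: 8 successes in 48 trials. The binomial likelihood contributes p^8(1−p)^40, so the posterior is Beta(2+8, 9+40) = Beta(10, 49).
For Beta(a, b) with a, b > 1 the mode is (a−1)/(a+b−2) = 9/57 ≈ 0.1579.

p̂_MAP = 0.1579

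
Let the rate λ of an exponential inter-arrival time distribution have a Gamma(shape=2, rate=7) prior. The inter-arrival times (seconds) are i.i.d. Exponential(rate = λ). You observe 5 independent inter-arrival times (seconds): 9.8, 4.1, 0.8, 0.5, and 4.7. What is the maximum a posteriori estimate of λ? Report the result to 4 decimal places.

λ̂_MAP = 0.2230

The Exponential(rate=λ) likelihood is ∝ λ^n e^(−λΣtᵢ). Here n = 5 and Σtᵢ = 9.8 + 4.1 + 0.8 + 0.5 + 4.7 = 19.9.
Posterior ∝ λe^(−7λ) · λ^5e^(−19.9λ) = λ^6e^(−26.9λ), i.e. Gamma(7, 26.9).
Mode = (a−1)/b = 6/26.9 ≈ 0.2230.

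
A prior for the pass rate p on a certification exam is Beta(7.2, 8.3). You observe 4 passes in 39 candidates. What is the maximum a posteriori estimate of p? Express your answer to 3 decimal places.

p̂_MAP = 0.194

Prior: Beta(7.2, 8.3).
Data: 4 successes in 39 trials. The binomial likelihood contributes p^4(1−p)^35, so the posterior is Beta(7.2+4, 8.3+35) = Beta(11.2, 43.3).
For Beta(a, b) with a, b > 1 the mode is (a−1)/(a+b−2) = 10.2/52.5 ≈ 0.194.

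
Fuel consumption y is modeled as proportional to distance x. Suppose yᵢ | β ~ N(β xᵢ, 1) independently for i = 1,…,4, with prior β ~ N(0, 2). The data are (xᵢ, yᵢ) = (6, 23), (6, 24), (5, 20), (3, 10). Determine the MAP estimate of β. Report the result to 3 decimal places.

β̂_MAP = 3.869

log p(β | y) = −Σ(yᵢ − βxᵢ)²/(2·1) − β²/(2·2) + const.
Setting the derivative to zero: Σxᵢ(yᵢ − βxᵢ)/1 − β/2 = 0, so β = Σxᵢyᵢ / (Σxᵢ² + σ²/τ²).
Σxᵢyᵢ = 6·23 + 6·24 + 5·20 + 3·10 = 412; Σxᵢ² = 106; σ²/τ² = 0.5.
β̂_MAP = 412 / (106 + 0.5) = 412/106.5 ≈ 3.869.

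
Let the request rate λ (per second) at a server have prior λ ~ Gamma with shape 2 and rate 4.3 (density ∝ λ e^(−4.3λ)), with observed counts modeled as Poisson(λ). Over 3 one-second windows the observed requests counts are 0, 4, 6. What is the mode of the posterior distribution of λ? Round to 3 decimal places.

Σxᵢ = 0+4+6 = 10, with n = 3.
Posterior ∝ λe^(−4.3λ) · λ^10e^(−3λ) = λ^11e^(−7.3λ), i.e. Gamma(shape=12, rate=7.3).
The mode of a Gamma(a, b) with a ≥ 1 (shape–rate) is (a−1)/b = 11/7.3 ≈ 1.507.

λ̂_MAP = 1.507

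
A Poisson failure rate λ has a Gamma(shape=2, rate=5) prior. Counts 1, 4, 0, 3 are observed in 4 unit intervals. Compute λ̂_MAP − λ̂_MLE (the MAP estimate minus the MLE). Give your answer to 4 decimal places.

Σxᵢ = 8. Posterior is Gamma(10, 9); MAP = (10−1)/9 = 9/9 ≈ 1.00000.
MLE = x̄ = 8/4 ≈ 2.00000.
Difference = 9/9 − 8/4 = -1 ≈ -1.0000.

MAP − MLE = -1.0000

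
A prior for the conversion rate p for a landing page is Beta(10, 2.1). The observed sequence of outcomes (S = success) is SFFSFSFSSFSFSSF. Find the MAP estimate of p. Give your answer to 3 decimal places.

Prior: Beta(10, 2.1).
Data: 8 successes in 15 trials (from the sequence). The binomial likelihood contributes p^8(1−p)^7, so the posterior is Beta(10+8, 2.1+7) = Beta(18, 9.1).
For Beta(a, b) with a, b > 1 the mode is (a−1)/(a+b−2) = 17/25.1 ≈ 0.677.

p̂_MAP = 0.677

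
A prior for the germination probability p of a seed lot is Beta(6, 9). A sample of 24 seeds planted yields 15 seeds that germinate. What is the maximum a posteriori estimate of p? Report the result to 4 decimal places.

p̂_MAP = 0.5405

Prior: Beta(6, 9).
Data: 15 successes in 24 trials. The binomial likelihood contributes p^15(1−p)^9, so the posterior is Beta(6+15, 9+9) = Beta(21, 18).
For Beta(a, b) with a, b > 1 the mode is (a−1)/(a+b−2) = 20/37 ≈ 0.5405.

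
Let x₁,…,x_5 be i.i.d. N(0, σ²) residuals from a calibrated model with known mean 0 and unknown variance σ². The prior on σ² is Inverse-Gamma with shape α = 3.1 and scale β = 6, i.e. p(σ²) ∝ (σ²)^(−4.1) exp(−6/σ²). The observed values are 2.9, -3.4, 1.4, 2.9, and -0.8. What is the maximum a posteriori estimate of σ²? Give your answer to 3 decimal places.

Sum of squared deviations about the known mean: SS = (2.9−0)² + (-3.4−0)² + (1.4−0)² + (2.9−0)² + (-0.8−0)² = 30.98.
The Normal likelihood contributes (σ²)^(−n/2) exp(−SS/(2σ²)), so the posterior is Inverse-Gamma(α + n/2, β + SS/2) = Inverse-Gamma(5.6, 21.49).
The mode of Inverse-Gamma(a, b) is b/(a+1) = 21.49/6.6 ≈ 3.256.

σ̂²_MAP = 3.256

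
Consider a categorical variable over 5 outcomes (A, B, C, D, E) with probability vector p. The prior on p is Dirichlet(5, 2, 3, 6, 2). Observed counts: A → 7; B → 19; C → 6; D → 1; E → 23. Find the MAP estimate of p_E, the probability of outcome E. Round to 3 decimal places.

MAP estimate of p_E = 0.348

The posterior is Dirichlet(αᵢ + nᵢ) = Dirichlet(12, 21, 9, 7, 25).
For a Dirichlet(a₁,…,a_K) with all aᵢ > 1, the mode has j-th component (aⱼ − 1)/(Σaᵢ − K).
Here Σaᵢ = 74 and K = 5, so p_E = (25 − 1)/(74 − 5) = 24/69 ≈ 0.348.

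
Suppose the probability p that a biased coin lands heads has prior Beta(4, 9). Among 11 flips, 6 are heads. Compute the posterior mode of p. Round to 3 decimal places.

Prior: Beta(4, 9).
Data: 6 successes in 11 trials. The binomial likelihood contributes p^6(1−p)^5, so the posterior is Beta(4+6, 9+5) = Beta(10, 14).
For Beta(a, b) with a, b > 1 the mode is (a−1)/(a+b−2) = 9/22 ≈ 0.409.

p̂_MAP = 0.409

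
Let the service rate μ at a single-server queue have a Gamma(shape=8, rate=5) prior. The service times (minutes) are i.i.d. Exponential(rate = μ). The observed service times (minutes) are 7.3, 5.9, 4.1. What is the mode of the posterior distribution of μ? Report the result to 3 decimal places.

The Exponential(rate=μ) likelihood is ∝ μ^n e^(−μΣtᵢ). Here n = 3 and Σtᵢ = 7.3 + 5.9 + 4.1 = 17.3.
Posterior ∝ μ^7e^(−5μ) · μ^3e^(−17.3μ) = μ^10e^(−22.3μ), i.e. Gamma(11, 22.3).
Mode = (a−1)/b = 10/22.3 ≈ 0.448.

μ̂_MAP = 0.448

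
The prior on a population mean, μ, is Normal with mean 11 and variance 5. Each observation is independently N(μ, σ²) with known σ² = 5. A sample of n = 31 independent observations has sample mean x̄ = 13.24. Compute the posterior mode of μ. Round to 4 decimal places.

μ̂_MAP = 13.1700

n = 31, x̄ = 13.24.
For a Normal prior and Normal likelihood with known variance, the posterior is Normal; its mode equals its mean, the precision-weighted average.
Prior precision 1/σ₀² = 1/5 = 0.2; data precision n/σ² = 31/5 = 6.2.
μ̂ = (0.2·11 + 6.2·13.24) / (0.2 + 6.2) = 84.288/6.4 = 13.1700.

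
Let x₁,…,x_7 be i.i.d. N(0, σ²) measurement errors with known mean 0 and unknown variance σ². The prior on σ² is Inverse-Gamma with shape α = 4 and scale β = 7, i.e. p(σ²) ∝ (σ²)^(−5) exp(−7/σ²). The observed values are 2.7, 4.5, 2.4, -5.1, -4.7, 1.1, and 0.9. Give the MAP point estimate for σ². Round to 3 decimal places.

σ̂²_MAP = 5.731

Sum of squared deviations about the known mean: SS = (2.7−0)² + (4.5−0)² + (2.4−0)² + (-5.1−0)² + (-4.7−0)² + (1.1−0)² + (0.9−0)² = 83.42.
The Normal likelihood contributes (σ²)^(−n/2) exp(−SS/(2σ²)), so the posterior is Inverse-Gamma(α + n/2, β + SS/2) = Inverse-Gamma(7.5, 48.71).
The mode of Inverse-Gamma(a, b) is b/(a+1) = 48.71/8.5 ≈ 5.731.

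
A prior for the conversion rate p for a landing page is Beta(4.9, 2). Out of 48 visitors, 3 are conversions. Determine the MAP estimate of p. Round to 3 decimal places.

Prior: Beta(4.9, 2).
Data: 3 successes in 48 trials. The binomial likelihood contributes p^3(1−p)^45, so the posterior is Beta(4.9+3, 2+45) = Beta(7.9, 47).
For Beta(a, b) with a, b > 1 the mode is (a−1)/(a+b−2) = 6.9/52.9 ≈ 0.130.

p̂_MAP = 0.130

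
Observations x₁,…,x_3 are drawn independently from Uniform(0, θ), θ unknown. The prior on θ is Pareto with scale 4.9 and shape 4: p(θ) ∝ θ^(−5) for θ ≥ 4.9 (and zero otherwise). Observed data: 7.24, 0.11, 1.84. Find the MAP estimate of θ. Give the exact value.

θ̂_MAP = 7.24

The Uniform(0, θ) likelihood is θ^(−n) for θ ≥ max(xᵢ), zero otherwise. Here max(xᵢ) = 7.24.
Posterior ∝ θ^(−5) · θ^(−3) = θ^(−8) on θ ≥ max(4.9, 7.24) = 7.24.
This density is strictly decreasing in θ, so the posterior mode lies at the lower boundary of the support.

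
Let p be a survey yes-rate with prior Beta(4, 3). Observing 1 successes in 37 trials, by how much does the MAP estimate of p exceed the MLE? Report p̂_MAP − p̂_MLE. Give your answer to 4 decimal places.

MAP − MLE = 0.0682

Posterior is Beta(5, 39); MAP = (5−1)/(44−2) = 4/42 ≈ 0.09524.
MLE ignores the prior: p̂_MLE = k/n = 1/37 ≈ 0.02703.
Difference = 4/42 − 1/37 = 53/777 ≈ 0.0682.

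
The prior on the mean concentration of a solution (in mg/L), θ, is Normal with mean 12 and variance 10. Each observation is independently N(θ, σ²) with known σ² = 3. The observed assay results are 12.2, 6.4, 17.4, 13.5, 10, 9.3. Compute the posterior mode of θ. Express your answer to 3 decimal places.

θ̂_MAP = 11.492

n = 6; x̄ = (12.2 + 6.4 + 17.4 + 13.5 + 10 + 9.3)/6 = 68.8/6 = 172/15 ≈ 11.4667.
For a Normal prior and Normal likelihood with known variance, the posterior is Normal; its mode equals its mean, the precision-weighted average.
Prior precision 1/σ₀² = 1/10 = 0.1; data precision n/σ² = 6/3 = 2.
θ̂ = (0.1·12 + 2·(172/15)) / (0.1 + 2) = (362/15)/2.1 = 724/63 ≈ 11.492.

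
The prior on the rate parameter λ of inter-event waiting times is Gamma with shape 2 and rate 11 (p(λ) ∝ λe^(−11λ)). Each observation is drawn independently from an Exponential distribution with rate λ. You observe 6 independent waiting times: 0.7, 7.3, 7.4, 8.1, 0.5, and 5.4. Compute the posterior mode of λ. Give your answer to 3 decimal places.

The Exponential(rate=λ) likelihood is ∝ λ^n e^(−λΣtᵢ). Here n = 6 and Σtᵢ = 0.7 + 7.3 + 7.4 + 8.1 + 0.5 + 5.4 = 29.4.
Posterior ∝ λe^(−11λ) · λ^6e^(−29.4λ) = λ^7e^(−40.4λ), i.e. Gamma(8, 40.4).
Mode = (a−1)/b = 7/40.4 ≈ 0.173.

λ̂_MAP = 0.173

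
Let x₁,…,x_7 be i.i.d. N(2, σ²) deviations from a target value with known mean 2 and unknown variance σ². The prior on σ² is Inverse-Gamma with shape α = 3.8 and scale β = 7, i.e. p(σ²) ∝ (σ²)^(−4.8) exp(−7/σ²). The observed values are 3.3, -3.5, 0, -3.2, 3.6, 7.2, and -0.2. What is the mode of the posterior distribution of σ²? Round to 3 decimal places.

σ̂²_MAP = 6.712

Sum of squared deviations about the known mean: SS = (3.3−2)² + (-3.5−2)² + (0−2)² + (-3.2−2)² + (3.6−2)² + (7.2−2)² + (-0.2−2)² = 97.42.
The Normal likelihood contributes (σ²)^(−n/2) exp(−SS/(2σ²)), so the posterior is Inverse-Gamma(α + n/2, β + SS/2) = Inverse-Gamma(7.3, 55.71).
The mode of Inverse-Gamma(a, b) is b/(a+1) = 55.71/8.3 ≈ 6.712.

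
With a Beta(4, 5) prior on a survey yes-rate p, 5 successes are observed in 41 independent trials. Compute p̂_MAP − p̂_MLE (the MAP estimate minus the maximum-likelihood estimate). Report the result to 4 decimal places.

Posterior is Beta(9, 41); MAP = (9−1)/(50−2) = 8/48 ≈ 0.16667.
MLE ignores the prior: p̂_MLE = k/n = 5/41 ≈ 0.12195.
Difference = 8/48 − 5/41 = 11/246 ≈ 0.0447.

MAP − MLE = 0.0447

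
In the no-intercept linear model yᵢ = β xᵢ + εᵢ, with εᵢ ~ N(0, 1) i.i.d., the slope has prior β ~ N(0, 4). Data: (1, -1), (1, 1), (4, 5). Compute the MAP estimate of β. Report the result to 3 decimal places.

log p(β | y) = −Σ(yᵢ − βxᵢ)²/(2·1) − β²/(2·4) + const.
Setting the derivative to zero: Σxᵢ(yᵢ − βxᵢ)/1 − β/4 = 0, so β = Σxᵢyᵢ / (Σxᵢ² + σ²/τ²).
Σxᵢyᵢ = 1·(-1) + 1·1 + 4·5 = 20; Σxᵢ² = 18; σ²/τ² = 0.25.
β̂_MAP = 20 / (18 + 0.25) = 20/18.25 ≈ 1.096.

β̂_MAP = 1.096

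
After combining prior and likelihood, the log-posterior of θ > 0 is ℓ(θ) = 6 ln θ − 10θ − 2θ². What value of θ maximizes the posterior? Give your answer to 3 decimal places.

ℓ'(θ) = 6/θ − 10 − 4θ. Setting this to zero and multiplying by θ: 4θ² + 10θ − 6 = 0.
θ = (−10 + √(10² + 4·4·6)) / (2·4) = (−10 + √196) / 8 = (−10 + 14)/8 = 1/2.
ℓ''(θ) = −6/θ² − 4 < 0, confirming a maximum.

θ̂_MAP = 0.500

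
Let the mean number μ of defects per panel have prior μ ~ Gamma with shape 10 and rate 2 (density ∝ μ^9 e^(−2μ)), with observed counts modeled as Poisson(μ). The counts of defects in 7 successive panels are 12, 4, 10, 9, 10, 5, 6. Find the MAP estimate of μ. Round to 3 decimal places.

μ̂_MAP = 7.222

Σxᵢ = 12+4+10+9+10+5+6 = 56, with n = 7.
Posterior ∝ μ^9e^(−2μ) · μ^56e^(−7μ) = μ^65e^(−9μ), i.e. Gamma(shape=66, rate=9).
The mode of a Gamma(a, b) with a ≥ 1 (shape–rate) is (a−1)/b = 65/9 ≈ 7.222.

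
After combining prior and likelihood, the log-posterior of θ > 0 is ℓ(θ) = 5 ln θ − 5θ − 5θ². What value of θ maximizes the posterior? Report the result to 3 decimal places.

ℓ'(θ) = 5/θ − 5 − 10θ. Setting this to zero and multiplying by θ: 10θ² + 5θ − 5 = 0.
θ = (−5 + √(5² + 4·10·5)) / (2·10) = (−5 + √225) / 20 = (−5 + 15)/20 = 1/2.
ℓ''(θ) = −5/θ² − 10 < 0, confirming a maximum.

θ̂_MAP = 0.500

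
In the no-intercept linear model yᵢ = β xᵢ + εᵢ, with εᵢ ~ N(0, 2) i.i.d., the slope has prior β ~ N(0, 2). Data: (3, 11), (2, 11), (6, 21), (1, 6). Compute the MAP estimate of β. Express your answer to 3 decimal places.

β̂_MAP = 3.667

log p(β | y) = −Σ(yᵢ − βxᵢ)²/(2·2) − β²/(2·2) + const.
Setting the derivative to zero: Σxᵢ(yᵢ − βxᵢ)/2 − β/2 = 0, so β = Σxᵢyᵢ / (Σxᵢ² + σ²/τ²).
Σxᵢyᵢ = 3·11 + 2·11 + 6·21 + 1·6 = 187; Σxᵢ² = 50; σ²/τ² = 1.
β̂_MAP = 187 / (50 + 1) = 187/51 ≈ 3.667.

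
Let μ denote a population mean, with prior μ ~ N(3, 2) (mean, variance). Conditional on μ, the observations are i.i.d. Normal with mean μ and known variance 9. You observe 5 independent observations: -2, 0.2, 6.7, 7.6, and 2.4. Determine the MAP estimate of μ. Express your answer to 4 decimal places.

n = 5; x̄ = ((-2) + 0.2 + 6.7 + 7.6 + 2.4)/5 = 14.9/5 = 2.98.
For a Normal prior and Normal likelihood with known variance, the posterior is Normal; its mode equals its mean, the precision-weighted average.
Prior precision 1/σ₀² = 1/2 = 0.5; data precision n/σ² = 5/9.
μ̂ = (0.5·3 + (5/9)·2.98) / (0.5 + 5/9) = (142/45)/(19/18) = 284/95 ≈ 2.9895.

μ̂_MAP = 2.9895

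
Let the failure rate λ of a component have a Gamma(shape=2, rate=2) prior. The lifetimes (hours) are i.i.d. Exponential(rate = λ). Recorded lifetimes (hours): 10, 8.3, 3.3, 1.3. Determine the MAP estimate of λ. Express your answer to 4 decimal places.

λ̂_MAP = 0.2008

The Exponential(rate=λ) likelihood is ∝ λ^n e^(−λΣtᵢ). Here n = 4 and Σtᵢ = 10 + 8.3 + 3.3 + 1.3 = 22.9.
Posterior ∝ λe^(−2λ) · λ^4e^(−22.9λ) = λ^5e^(−24.9λ), i.e. Gamma(6, 24.9).
Mode = (a−1)/b = 5/24.9 ≈ 0.2008.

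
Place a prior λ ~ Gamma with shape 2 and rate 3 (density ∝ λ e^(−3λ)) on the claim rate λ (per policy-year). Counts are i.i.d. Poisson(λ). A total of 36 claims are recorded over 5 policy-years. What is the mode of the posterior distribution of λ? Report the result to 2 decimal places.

Σxᵢ = 36, n = 5.
Posterior ∝ λe^(−3λ) · λ^36e^(−5λ) = λ^37e^(−8λ), i.e. Gamma(shape=38, rate=8).
The mode of a Gamma(a, b) with a ≥ 1 (shape–rate) is (a−1)/b = 37/8 ≈ 4.63.

λ̂_MAP = 4.63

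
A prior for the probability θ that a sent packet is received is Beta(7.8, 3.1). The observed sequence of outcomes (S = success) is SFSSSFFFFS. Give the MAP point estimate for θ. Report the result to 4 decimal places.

θ̂_MAP = 0.6243

Prior: Beta(7.8, 3.1).
Data: 5 successes in 10 trials (from the sequence). The binomial likelihood contributes θ^5(1−θ)^5, so the posterior is Beta(7.8+5, 3.1+5) = Beta(12.8, 8.1).
For Beta(a, b) with a, b > 1 the mode is (a−1)/(a+b−2) = 11.8/18.9 ≈ 0.6243.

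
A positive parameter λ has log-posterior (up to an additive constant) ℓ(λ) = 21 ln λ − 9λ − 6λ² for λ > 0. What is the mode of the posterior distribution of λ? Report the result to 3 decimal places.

ℓ'(λ) = 21/λ − 9 − 12λ. Setting this to zero and multiplying by λ: 12λ² + 9λ − 21 = 0.
λ = (−9 + √(9² + 4·12·21)) / (2·12) = (−9 + √1089) / 24 = (−9 + 33)/24 = 1.
ℓ''(λ) = −21/λ² − 12 < 0, confirming a maximum.

λ̂_MAP = 1.000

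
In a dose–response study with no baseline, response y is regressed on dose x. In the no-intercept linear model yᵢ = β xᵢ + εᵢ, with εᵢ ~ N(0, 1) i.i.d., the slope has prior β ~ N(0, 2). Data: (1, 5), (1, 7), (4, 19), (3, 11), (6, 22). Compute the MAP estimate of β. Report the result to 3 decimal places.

log p(β | y) = −Σ(yᵢ − βxᵢ)²/(2·1) − β²/(2·2) + const.
Setting the derivative to zero: Σxᵢ(yᵢ − βxᵢ)/1 − β/2 = 0, so β = Σxᵢyᵢ / (Σxᵢ² + σ²/τ²).
Σxᵢyᵢ = 1·5 + 1·7 + 4·19 + 3·11 + 6·22 = 253; Σxᵢ² = 63; σ²/τ² = 0.5.
β̂_MAP = 253 / (63 + 0.5) = 253/63.5 ≈ 3.984.

β̂_MAP = 3.984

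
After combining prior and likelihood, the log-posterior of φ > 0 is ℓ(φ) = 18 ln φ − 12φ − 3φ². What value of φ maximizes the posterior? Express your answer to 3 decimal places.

ℓ'(φ) = 18/φ − 12 − 6φ. Setting this to zero and multiplying by φ: 6φ² + 12φ − 18 = 0.
φ = (−12 + √(12² + 4·6·18)) / (2·6) = (−12 + √576) / 12 = (−12 + 24)/12 = 1.
ℓ''(φ) = −18/φ² − 6 < 0, confirming a maximum.

φ̂_MAP = 1.000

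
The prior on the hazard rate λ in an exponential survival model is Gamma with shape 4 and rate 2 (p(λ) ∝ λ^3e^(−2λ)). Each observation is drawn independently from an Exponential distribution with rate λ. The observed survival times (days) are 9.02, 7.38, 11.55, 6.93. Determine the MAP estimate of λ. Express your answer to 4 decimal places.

The Exponential(rate=λ) likelihood is ∝ λ^n e^(−λΣtᵢ). Here n = 4 and Σtᵢ = 9.02 + 7.38 + 11.55 + 6.93 = 34.88.
Posterior ∝ λ^3e^(−2λ) · λ^4e^(−34.88λ) = λ^7e^(−36.88λ), i.e. Gamma(8, 36.88).
Mode = (a−1)/b = 7/36.88 ≈ 0.1898.

λ̂_MAP = 0.1898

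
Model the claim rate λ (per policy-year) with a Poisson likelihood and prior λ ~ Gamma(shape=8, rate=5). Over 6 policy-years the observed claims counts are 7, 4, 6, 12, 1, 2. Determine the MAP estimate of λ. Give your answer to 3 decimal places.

λ̂_MAP = 3.545

Σxᵢ = 7+4+6+12+1+2 = 32, with n = 6.
Posterior ∝ λ^7e^(−5λ) · λ^32e^(−6λ) = λ^39e^(−11λ), i.e. Gamma(shape=40, rate=11).
The mode of a Gamma(a, b) with a ≥ 1 (shape–rate) is (a−1)/b = 39/11 ≈ 3.545.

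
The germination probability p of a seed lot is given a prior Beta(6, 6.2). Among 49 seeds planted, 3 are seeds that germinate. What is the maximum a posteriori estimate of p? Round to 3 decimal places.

Prior: Beta(6, 6.2).
Data: 3 successes in 49 trials. The binomial likelihood contributes p^3(1−p)^46, so the posterior is Beta(6+3, 6.2+46) = Beta(9, 52.2).
For Beta(a, b) with a, b > 1 the mode is (a−1)/(a+b−2) = 8/59.2 ≈ 0.135.

p̂_MAP = 0.135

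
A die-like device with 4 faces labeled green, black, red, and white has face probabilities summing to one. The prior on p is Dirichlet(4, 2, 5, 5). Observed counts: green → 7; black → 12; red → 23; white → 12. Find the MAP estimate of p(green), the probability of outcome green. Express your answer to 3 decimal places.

MAP estimate of p(green) = 0.152

The posterior is Dirichlet(αᵢ + nᵢ) = Dirichlet(11, 14, 28, 17).
For a Dirichlet(a₁,…,a_K) with all aᵢ > 1, the mode has j-th component (aⱼ − 1)/(Σaᵢ − K).
Here Σaᵢ = 70 and K = 4, so p(green) = (11 − 1)/(70 − 4) = 10/66 ≈ 0.152.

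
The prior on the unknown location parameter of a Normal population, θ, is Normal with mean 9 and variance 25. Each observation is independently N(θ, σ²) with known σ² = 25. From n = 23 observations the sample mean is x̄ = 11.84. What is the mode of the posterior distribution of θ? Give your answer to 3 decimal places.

n = 23, x̄ = 11.84.
For a Normal prior and Normal likelihood with known variance, the posterior is Normal; its mode equals its mean, the precision-weighted average.
Prior precision 1/σ₀² = 1/25 = 0.04; data precision n/σ² = 23/25 = 0.92.
θ̂ = (0.04·9 + 0.92·11.84) / (0.04 + 0.92) = 11.2528/0.96 = 7033/600 ≈ 11.722.

θ̂_MAP = 11.722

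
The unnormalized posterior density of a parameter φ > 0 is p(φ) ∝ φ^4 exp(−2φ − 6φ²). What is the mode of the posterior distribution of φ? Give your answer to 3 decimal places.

φ̂_MAP = 0.500

ℓ'(φ) = 4/φ − 2 − 12φ. Setting this to zero and multiplying by φ: 12φ² + 2φ − 4 = 0.
φ = (−2 + √(2² + 4·12·4)) / (2·12) = (−2 + √196) / 24 = (−2 + 14)/24 = 1/2.
ℓ''(φ) = −4/φ² − 12 < 0, confirming a maximum.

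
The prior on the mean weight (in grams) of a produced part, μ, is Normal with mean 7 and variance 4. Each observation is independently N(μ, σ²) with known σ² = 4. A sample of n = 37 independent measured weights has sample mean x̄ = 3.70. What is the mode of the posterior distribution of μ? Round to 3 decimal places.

n = 37, x̄ = 3.70.
For a Normal prior and Normal likelihood with known variance, the posterior is Normal; its mode equals its mean, the precision-weighted average.
Prior precision 1/σ₀² = 1/4 = 0.25; data precision n/σ² = 37/4 = 9.25.
μ̂ = (0.25·7 + 9.25·3.7) / (0.25 + 9.25) = 35.975/9.5 = 1439/380 ≈ 3.787.

μ̂_MAP = 3.787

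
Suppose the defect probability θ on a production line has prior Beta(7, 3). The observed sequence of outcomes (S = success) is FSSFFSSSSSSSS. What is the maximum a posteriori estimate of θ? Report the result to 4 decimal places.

θ̂_MAP = 0.7619

Prior: Beta(7, 3).
Data: 10 successes in 13 trials (from the sequence). The binomial likelihood contributes θ^10(1−θ)^3, so the posterior is Beta(7+10, 3+3) = Beta(17, 6).
For Beta(a, b) with a, b > 1 the mode is (a−1)/(a+b−2) = 16/21 ≈ 0.7619.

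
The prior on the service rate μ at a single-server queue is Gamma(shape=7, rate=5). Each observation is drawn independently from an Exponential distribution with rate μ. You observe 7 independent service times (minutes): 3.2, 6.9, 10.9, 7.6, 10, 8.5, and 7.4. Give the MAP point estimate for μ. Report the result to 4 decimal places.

μ̂_MAP = 0.2185

The Exponential(rate=μ) likelihood is ∝ μ^n e^(−μΣtᵢ). Here n = 7 and Σtᵢ = 3.2 + 6.9 + 10.9 + 7.6 + 10 + 8.5 + 7.4 = 54.5.
Posterior ∝ μ^6e^(−5μ) · μ^7e^(−54.5μ) = μ^13e^(−59.5μ), i.e. Gamma(14, 59.5).
Mode = (a−1)/b = 13/59.5 ≈ 0.2185.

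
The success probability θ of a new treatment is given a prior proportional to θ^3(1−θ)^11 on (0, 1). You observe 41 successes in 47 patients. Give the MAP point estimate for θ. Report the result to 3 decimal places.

The prior density ∝ θ^3(1−θ)^11 is the kernel of Beta(4, 12).
Data: 41 successes in 47 trials. The binomial likelihood contributes θ^41(1−θ)^6, so the posterior is Beta(4+41, 12+6) = Beta(45, 18).
For Beta(a, b) with a, b > 1 the mode is (a−1)/(a+b−2) = 44/61 ≈ 0.721.

θ̂_MAP = 0.721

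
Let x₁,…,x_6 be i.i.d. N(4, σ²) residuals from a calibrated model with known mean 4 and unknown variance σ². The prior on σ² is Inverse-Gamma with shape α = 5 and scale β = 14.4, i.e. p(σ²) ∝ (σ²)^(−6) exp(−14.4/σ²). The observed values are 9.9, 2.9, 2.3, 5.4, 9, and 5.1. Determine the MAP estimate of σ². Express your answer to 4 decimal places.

Sum of squared deviations about the known mean: SS = (9.9−4)² + (2.9−4)² + (2.3−4)² + (5.4−4)² + (9−4)² + (5.1−4)² = 67.08.
The Normal likelihood contributes (σ²)^(−n/2) exp(−SS/(2σ²)), so the posterior is Inverse-Gamma(α + n/2, β + SS/2) = Inverse-Gamma(8, 47.94).
The mode of Inverse-Gamma(a, b) is b/(a+1) = 47.94/9 ≈ 5.3267.

σ̂²_MAP = 5.3267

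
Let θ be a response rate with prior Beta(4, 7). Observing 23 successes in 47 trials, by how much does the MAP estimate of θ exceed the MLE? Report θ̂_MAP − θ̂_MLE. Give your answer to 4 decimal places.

MAP − MLE = -0.0251

Posterior is Beta(27, 31); MAP = (27−1)/(58−2) = 26/56 ≈ 0.46429.
MLE ignores the prior: θ̂_MLE = k/n = 23/47 ≈ 0.48936.
Difference = 26/56 − 23/47 = -33/1316 ≈ -0.0251.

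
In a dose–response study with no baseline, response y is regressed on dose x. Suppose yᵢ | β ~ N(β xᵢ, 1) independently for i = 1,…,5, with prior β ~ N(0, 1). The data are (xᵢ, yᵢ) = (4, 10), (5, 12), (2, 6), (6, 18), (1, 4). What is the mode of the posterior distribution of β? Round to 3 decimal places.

β̂_MAP = 2.699

log p(β | y) = −Σ(yᵢ − βxᵢ)²/(2·1) − β²/(2·1) + const.
Setting the derivative to zero: Σxᵢ(yᵢ − βxᵢ)/1 − β/1 = 0, so β = Σxᵢyᵢ / (Σxᵢ² + σ²/τ²).
Σxᵢyᵢ = 4·10 + 5·12 + 2·6 + 6·18 + 1·4 = 224; Σxᵢ² = 82; σ²/τ² = 1.
β̂_MAP = 224 / (82 + 1) = 224/83 ≈ 2.699.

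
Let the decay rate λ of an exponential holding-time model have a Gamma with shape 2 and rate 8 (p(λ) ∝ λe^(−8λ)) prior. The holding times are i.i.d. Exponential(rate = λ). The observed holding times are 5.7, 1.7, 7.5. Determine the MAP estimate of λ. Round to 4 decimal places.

The Exponential(rate=λ) likelihood is ∝ λ^n e^(−λΣtᵢ). Here n = 3 and Σtᵢ = 5.7 + 1.7 + 7.5 = 14.9.
Posterior ∝ λe^(−8λ) · λ^3e^(−14.9λ) = λ^4e^(−22.9λ), i.e. Gamma(5, 22.9).
Mode = (a−1)/b = 4/22.9 ≈ 0.1747.

λ̂_MAP = 0.1747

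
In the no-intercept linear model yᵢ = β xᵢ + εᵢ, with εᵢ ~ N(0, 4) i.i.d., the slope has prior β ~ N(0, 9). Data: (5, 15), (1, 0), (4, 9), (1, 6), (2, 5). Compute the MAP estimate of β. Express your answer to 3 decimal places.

log p(β | y) = −Σ(yᵢ − βxᵢ)²/(2·4) − β²/(2·9) + const.
Setting the derivative to zero: Σxᵢ(yᵢ − βxᵢ)/4 − β/9 = 0, so β = Σxᵢyᵢ / (Σxᵢ² + σ²/τ²).
Σxᵢyᵢ = 5·15 + 1·0 + 4·9 + 1·6 + 2·5 = 127; Σxᵢ² = 47; σ²/τ² = 4/9.
β̂_MAP = 127 / (47 + 4/9) = 127/(427/9) = 1143/427 ≈ 2.677.

β̂_MAP = 2.677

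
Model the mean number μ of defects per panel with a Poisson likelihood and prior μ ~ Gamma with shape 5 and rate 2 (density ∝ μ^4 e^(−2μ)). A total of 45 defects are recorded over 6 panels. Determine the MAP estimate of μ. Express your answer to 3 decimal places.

Σxᵢ = 45, n = 6.
Posterior ∝ μ^4e^(−2μ) · μ^45e^(−6μ) = μ^49e^(−8μ), i.e. Gamma(shape=50, rate=8).
The mode of a Gamma(a, b) with a ≥ 1 (shape–rate) is (a−1)/b = 49/8 ≈ 6.125.

μ̂_MAP = 6.125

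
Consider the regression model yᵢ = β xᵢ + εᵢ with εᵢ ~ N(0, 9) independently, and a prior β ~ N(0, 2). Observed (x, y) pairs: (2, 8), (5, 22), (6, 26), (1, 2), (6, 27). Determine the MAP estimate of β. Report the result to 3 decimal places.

β̂_MAP = 4.188

log p(β | y) = −Σ(yᵢ − βxᵢ)²/(2·9) − β²/(2·2) + const.
Setting the derivative to zero: Σxᵢ(yᵢ − βxᵢ)/9 − β/2 = 0, so β = Σxᵢyᵢ / (Σxᵢ² + σ²/τ²).
Σxᵢyᵢ = 2·8 + 5·22 + 6·26 + 1·2 + 6·27 = 446; Σxᵢ² = 102; σ²/τ² = 4.5.
β̂_MAP = 446 / (102 + 4.5) = 446/106.5 ≈ 4.188.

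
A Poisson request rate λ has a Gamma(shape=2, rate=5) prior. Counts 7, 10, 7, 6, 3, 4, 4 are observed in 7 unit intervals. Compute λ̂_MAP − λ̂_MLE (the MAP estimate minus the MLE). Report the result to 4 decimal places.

Σxᵢ = 41. Posterior is Gamma(43, 12); MAP = (43−1)/12 = 42/12 ≈ 3.50000.
MLE = x̄ = 41/7 ≈ 5.85714.
Difference = 42/12 − 41/7 = -33/14 ≈ -2.3571.

MAP − MLE = -2.3571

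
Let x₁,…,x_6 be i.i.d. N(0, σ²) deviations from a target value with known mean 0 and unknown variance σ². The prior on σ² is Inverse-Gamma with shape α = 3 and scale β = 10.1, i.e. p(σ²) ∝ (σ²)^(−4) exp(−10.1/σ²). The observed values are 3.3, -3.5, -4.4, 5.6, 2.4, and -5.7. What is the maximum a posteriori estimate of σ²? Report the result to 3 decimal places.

Sum of squared deviations about the known mean: SS = (3.3−0)² + (-3.5−0)² + (-4.4−0)² + (5.6−0)² + (2.4−0)² + (-5.7−0)² = 112.11.
The Normal likelihood contributes (σ²)^(−n/2) exp(−SS/(2σ²)), so the posterior is Inverse-Gamma(α + n/2, β + SS/2) = Inverse-Gamma(6, 66.155).
The mode of Inverse-Gamma(a, b) is b/(a+1) = 66.155/7 ≈ 9.451.

σ̂²_MAP = 9.451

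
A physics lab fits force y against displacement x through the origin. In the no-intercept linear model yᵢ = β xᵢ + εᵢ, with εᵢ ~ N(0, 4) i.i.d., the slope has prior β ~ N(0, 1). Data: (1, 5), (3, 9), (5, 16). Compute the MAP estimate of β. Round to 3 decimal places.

β̂_MAP = 2.872

log p(β | y) = −Σ(yᵢ − βxᵢ)²/(2·4) − β²/(2·1) + const.
Setting the derivative to zero: Σxᵢ(yᵢ − βxᵢ)/4 − β/1 = 0, so β = Σxᵢyᵢ / (Σxᵢ² + σ²/τ²).
Σxᵢyᵢ = 1·5 + 3·9 + 5·16 = 112; Σxᵢ² = 35; σ²/τ² = 4.
β̂_MAP = 112 / (35 + 4) = 112/39 ≈ 2.872.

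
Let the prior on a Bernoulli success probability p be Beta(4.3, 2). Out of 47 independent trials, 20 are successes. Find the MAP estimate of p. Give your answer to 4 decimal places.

p̂_MAP = 0.4542

Prior: Beta(4.3, 2).
Data: 20 successes in 47 trials. The binomial likelihood contributes p^20(1−p)^27, so the posterior is Beta(4.3+20, 2+27) = Beta(24.3, 29).
For Beta(a, b) with a, b > 1 the mode is (a−1)/(a+b−2) = 23.3/51.3 ≈ 0.4542.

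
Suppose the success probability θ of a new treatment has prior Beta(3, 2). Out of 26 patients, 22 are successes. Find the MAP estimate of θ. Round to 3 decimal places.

θ̂_MAP = 0.828

Prior: Beta(3, 2).
Data: 22 successes in 26 trials. The binomial likelihood contributes θ^22(1−θ)^4, so the posterior is Beta(3+22, 2+4) = Beta(25, 6).
For Beta(a, b) with a, b > 1 the mode is (a−1)/(a+b−2) = 24/29 ≈ 0.828.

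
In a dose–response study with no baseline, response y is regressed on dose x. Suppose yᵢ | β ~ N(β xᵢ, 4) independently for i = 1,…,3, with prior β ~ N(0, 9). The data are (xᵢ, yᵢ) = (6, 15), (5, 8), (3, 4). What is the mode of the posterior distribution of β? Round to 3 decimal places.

β̂_MAP = 2.016

log p(β | y) = −Σ(yᵢ − βxᵢ)²/(2·4) − β²/(2·9) + const.
Setting the derivative to zero: Σxᵢ(yᵢ − βxᵢ)/4 − β/9 = 0, so β = Σxᵢyᵢ / (Σxᵢ² + σ²/τ²).
Σxᵢyᵢ = 6·15 + 5·8 + 3·4 = 142; Σxᵢ² = 70; σ²/τ² = 4/9.
β̂_MAP = 142 / (70 + 4/9) = 142/(634/9) = 639/317 ≈ 2.016.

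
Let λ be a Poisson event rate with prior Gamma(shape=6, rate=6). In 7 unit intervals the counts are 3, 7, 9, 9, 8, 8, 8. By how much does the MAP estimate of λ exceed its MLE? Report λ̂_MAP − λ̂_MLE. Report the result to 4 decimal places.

MAP − MLE = -3.0440

Σxᵢ = 52. Posterior is Gamma(58, 13); MAP = (58−1)/13 = 57/13 ≈ 4.38462.
MLE = x̄ = 52/7 ≈ 7.42857.
Difference = 57/13 − 52/7 = -277/91 ≈ -3.0440.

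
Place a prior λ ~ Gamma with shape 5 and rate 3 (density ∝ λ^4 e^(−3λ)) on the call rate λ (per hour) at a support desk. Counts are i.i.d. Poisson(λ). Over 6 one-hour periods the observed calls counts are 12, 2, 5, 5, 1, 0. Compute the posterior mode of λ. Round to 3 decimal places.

λ̂_MAP = 3.222

Σxᵢ = 12+2+5+5+1+0 = 25, with n = 6.
Posterior ∝ λ^4e^(−3λ) · λ^25e^(−6λ) = λ^29e^(−9λ), i.e. Gamma(shape=30, rate=9).
The mode of a Gamma(a, b) with a ≥ 1 (shape–rate) is (a−1)/b = 29/9 ≈ 3.222.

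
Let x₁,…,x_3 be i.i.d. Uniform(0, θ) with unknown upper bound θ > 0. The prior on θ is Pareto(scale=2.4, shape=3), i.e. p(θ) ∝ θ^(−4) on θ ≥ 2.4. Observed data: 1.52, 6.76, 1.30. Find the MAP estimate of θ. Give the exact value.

The Uniform(0, θ) likelihood is θ^(−n) for θ ≥ max(xᵢ), zero otherwise. Here max(xᵢ) = 6.76.
Posterior ∝ θ^(−4) · θ^(−3) = θ^(−7) on θ ≥ max(2.4, 6.76) = 6.76.
This density is strictly decreasing in θ, so the posterior mode lies at the lower boundary of the support.

θ̂_MAP = 6.76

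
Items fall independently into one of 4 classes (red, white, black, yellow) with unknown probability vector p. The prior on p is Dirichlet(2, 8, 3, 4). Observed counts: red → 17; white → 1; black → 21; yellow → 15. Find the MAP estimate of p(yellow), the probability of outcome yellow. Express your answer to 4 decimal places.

The posterior is Dirichlet(αᵢ + nᵢ) = Dirichlet(19, 9, 24, 19).
For a Dirichlet(a₁,…,a_K) with all aᵢ > 1, the mode has j-th component (aⱼ − 1)/(Σaᵢ − K).
Here Σaᵢ = 71 and K = 4, so p(yellow) = (19 − 1)/(71 − 4) = 18/67 ≈ 0.2687.

MAP estimate of p(yellow) = 0.2687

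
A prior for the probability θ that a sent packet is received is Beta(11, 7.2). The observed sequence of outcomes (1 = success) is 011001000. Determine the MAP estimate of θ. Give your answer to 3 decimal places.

θ̂_MAP = 0.516

Prior: Beta(11, 7.2).
Data: 3 successes in 9 trials (from the sequence). The binomial likelihood contributes θ^3(1−θ)^6, so the posterior is Beta(11+3, 7.2+6) = Beta(14, 13.2).
For Beta(a, b) with a, b > 1 the mode is (a−1)/(a+b−2) = 13/25.2 ≈ 0.516.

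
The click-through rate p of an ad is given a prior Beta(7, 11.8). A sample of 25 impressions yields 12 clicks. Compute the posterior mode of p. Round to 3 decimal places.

p̂_MAP = 0.431

Prior: Beta(7, 11.8).
Data: 12 successes in 25 trials. The binomial likelihood contributes p^12(1−p)^13, so the posterior is Beta(7+12, 11.8+13) = Beta(19, 24.8).
For Beta(a, b) with a, b > 1 the mode is (a−1)/(a+b−2) = 18/41.8 ≈ 0.431.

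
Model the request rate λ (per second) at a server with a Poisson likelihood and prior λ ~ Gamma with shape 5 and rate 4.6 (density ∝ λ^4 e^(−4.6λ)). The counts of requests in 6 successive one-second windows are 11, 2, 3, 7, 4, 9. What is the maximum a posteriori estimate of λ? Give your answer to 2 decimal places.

λ̂_MAP = 3.77

Σxᵢ = 11+2+3+7+4+9 = 36, with n = 6.
Posterior ∝ λ^4e^(−4.6λ) · λ^36e^(−6λ) = λ^40e^(−10.6λ), i.e. Gamma(shape=41, rate=10.6).
The mode of a Gamma(a, b) with a ≥ 1 (shape–rate) is (a−1)/b = 40/10.6 ≈ 3.77.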